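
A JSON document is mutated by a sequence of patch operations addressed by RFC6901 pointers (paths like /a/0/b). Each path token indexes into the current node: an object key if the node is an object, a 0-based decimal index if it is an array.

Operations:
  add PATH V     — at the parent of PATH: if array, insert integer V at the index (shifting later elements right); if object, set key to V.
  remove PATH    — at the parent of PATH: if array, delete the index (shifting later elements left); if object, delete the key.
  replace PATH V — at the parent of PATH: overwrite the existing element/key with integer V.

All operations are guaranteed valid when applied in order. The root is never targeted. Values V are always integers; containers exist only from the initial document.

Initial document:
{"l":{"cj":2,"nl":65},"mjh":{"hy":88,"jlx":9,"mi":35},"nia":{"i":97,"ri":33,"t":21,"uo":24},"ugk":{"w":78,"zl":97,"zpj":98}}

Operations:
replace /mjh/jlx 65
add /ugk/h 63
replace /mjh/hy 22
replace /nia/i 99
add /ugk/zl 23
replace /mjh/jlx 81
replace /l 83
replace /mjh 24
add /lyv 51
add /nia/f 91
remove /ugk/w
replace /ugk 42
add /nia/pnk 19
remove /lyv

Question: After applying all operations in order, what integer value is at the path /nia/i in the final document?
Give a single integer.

Answer: 99

Derivation:
After op 1 (replace /mjh/jlx 65): {"l":{"cj":2,"nl":65},"mjh":{"hy":88,"jlx":65,"mi":35},"nia":{"i":97,"ri":33,"t":21,"uo":24},"ugk":{"w":78,"zl":97,"zpj":98}}
After op 2 (add /ugk/h 63): {"l":{"cj":2,"nl":65},"mjh":{"hy":88,"jlx":65,"mi":35},"nia":{"i":97,"ri":33,"t":21,"uo":24},"ugk":{"h":63,"w":78,"zl":97,"zpj":98}}
After op 3 (replace /mjh/hy 22): {"l":{"cj":2,"nl":65},"mjh":{"hy":22,"jlx":65,"mi":35},"nia":{"i":97,"ri":33,"t":21,"uo":24},"ugk":{"h":63,"w":78,"zl":97,"zpj":98}}
After op 4 (replace /nia/i 99): {"l":{"cj":2,"nl":65},"mjh":{"hy":22,"jlx":65,"mi":35},"nia":{"i":99,"ri":33,"t":21,"uo":24},"ugk":{"h":63,"w":78,"zl":97,"zpj":98}}
After op 5 (add /ugk/zl 23): {"l":{"cj":2,"nl":65},"mjh":{"hy":22,"jlx":65,"mi":35},"nia":{"i":99,"ri":33,"t":21,"uo":24},"ugk":{"h":63,"w":78,"zl":23,"zpj":98}}
After op 6 (replace /mjh/jlx 81): {"l":{"cj":2,"nl":65},"mjh":{"hy":22,"jlx":81,"mi":35},"nia":{"i":99,"ri":33,"t":21,"uo":24},"ugk":{"h":63,"w":78,"zl":23,"zpj":98}}
After op 7 (replace /l 83): {"l":83,"mjh":{"hy":22,"jlx":81,"mi":35},"nia":{"i":99,"ri":33,"t":21,"uo":24},"ugk":{"h":63,"w":78,"zl":23,"zpj":98}}
After op 8 (replace /mjh 24): {"l":83,"mjh":24,"nia":{"i":99,"ri":33,"t":21,"uo":24},"ugk":{"h":63,"w":78,"zl":23,"zpj":98}}
After op 9 (add /lyv 51): {"l":83,"lyv":51,"mjh":24,"nia":{"i":99,"ri":33,"t":21,"uo":24},"ugk":{"h":63,"w":78,"zl":23,"zpj":98}}
After op 10 (add /nia/f 91): {"l":83,"lyv":51,"mjh":24,"nia":{"f":91,"i":99,"ri":33,"t":21,"uo":24},"ugk":{"h":63,"w":78,"zl":23,"zpj":98}}
After op 11 (remove /ugk/w): {"l":83,"lyv":51,"mjh":24,"nia":{"f":91,"i":99,"ri":33,"t":21,"uo":24},"ugk":{"h":63,"zl":23,"zpj":98}}
After op 12 (replace /ugk 42): {"l":83,"lyv":51,"mjh":24,"nia":{"f":91,"i":99,"ri":33,"t":21,"uo":24},"ugk":42}
After op 13 (add /nia/pnk 19): {"l":83,"lyv":51,"mjh":24,"nia":{"f":91,"i":99,"pnk":19,"ri":33,"t":21,"uo":24},"ugk":42}
After op 14 (remove /lyv): {"l":83,"mjh":24,"nia":{"f":91,"i":99,"pnk":19,"ri":33,"t":21,"uo":24},"ugk":42}
Value at /nia/i: 99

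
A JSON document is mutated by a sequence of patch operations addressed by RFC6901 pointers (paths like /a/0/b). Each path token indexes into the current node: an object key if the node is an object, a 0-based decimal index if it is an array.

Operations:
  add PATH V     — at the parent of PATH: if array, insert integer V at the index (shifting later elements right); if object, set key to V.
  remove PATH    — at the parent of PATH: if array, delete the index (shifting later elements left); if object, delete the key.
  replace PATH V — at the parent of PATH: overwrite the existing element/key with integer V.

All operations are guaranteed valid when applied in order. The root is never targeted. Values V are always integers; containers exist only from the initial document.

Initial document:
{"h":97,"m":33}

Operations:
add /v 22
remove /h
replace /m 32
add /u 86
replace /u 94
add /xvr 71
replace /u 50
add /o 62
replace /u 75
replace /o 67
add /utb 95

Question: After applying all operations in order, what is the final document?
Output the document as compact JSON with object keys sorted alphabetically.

After op 1 (add /v 22): {"h":97,"m":33,"v":22}
After op 2 (remove /h): {"m":33,"v":22}
After op 3 (replace /m 32): {"m":32,"v":22}
After op 4 (add /u 86): {"m":32,"u":86,"v":22}
After op 5 (replace /u 94): {"m":32,"u":94,"v":22}
After op 6 (add /xvr 71): {"m":32,"u":94,"v":22,"xvr":71}
After op 7 (replace /u 50): {"m":32,"u":50,"v":22,"xvr":71}
After op 8 (add /o 62): {"m":32,"o":62,"u":50,"v":22,"xvr":71}
After op 9 (replace /u 75): {"m":32,"o":62,"u":75,"v":22,"xvr":71}
After op 10 (replace /o 67): {"m":32,"o":67,"u":75,"v":22,"xvr":71}
After op 11 (add /utb 95): {"m":32,"o":67,"u":75,"utb":95,"v":22,"xvr":71}

Answer: {"m":32,"o":67,"u":75,"utb":95,"v":22,"xvr":71}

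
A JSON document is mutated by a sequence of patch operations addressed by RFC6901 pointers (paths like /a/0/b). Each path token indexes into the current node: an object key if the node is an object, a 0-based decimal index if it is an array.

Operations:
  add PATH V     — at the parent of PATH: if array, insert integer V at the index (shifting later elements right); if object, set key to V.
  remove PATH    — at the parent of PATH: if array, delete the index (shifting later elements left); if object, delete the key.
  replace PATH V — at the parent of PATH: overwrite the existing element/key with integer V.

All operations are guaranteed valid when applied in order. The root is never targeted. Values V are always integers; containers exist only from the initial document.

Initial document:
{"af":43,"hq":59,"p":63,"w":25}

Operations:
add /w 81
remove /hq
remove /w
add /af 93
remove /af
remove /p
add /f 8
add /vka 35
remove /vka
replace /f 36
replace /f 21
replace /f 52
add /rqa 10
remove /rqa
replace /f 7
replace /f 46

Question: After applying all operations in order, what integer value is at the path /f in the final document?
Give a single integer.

After op 1 (add /w 81): {"af":43,"hq":59,"p":63,"w":81}
After op 2 (remove /hq): {"af":43,"p":63,"w":81}
After op 3 (remove /w): {"af":43,"p":63}
After op 4 (add /af 93): {"af":93,"p":63}
After op 5 (remove /af): {"p":63}
After op 6 (remove /p): {}
After op 7 (add /f 8): {"f":8}
After op 8 (add /vka 35): {"f":8,"vka":35}
After op 9 (remove /vka): {"f":8}
After op 10 (replace /f 36): {"f":36}
After op 11 (replace /f 21): {"f":21}
After op 12 (replace /f 52): {"f":52}
After op 13 (add /rqa 10): {"f":52,"rqa":10}
After op 14 (remove /rqa): {"f":52}
After op 15 (replace /f 7): {"f":7}
After op 16 (replace /f 46): {"f":46}
Value at /f: 46

Answer: 46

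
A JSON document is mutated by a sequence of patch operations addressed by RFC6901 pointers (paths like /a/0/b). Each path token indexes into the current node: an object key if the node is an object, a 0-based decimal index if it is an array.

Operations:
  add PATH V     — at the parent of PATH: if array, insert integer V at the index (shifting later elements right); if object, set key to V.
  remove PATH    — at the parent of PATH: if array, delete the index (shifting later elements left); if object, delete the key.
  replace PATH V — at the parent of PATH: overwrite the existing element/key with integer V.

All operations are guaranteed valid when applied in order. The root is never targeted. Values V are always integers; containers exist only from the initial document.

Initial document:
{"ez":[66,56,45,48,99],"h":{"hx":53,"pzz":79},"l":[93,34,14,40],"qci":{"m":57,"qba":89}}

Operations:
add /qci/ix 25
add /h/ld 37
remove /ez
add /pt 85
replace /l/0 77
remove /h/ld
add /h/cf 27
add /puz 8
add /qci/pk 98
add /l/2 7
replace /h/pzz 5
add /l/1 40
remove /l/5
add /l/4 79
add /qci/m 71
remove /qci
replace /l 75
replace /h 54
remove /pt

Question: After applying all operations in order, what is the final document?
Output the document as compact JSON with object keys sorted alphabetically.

After op 1 (add /qci/ix 25): {"ez":[66,56,45,48,99],"h":{"hx":53,"pzz":79},"l":[93,34,14,40],"qci":{"ix":25,"m":57,"qba":89}}
After op 2 (add /h/ld 37): {"ez":[66,56,45,48,99],"h":{"hx":53,"ld":37,"pzz":79},"l":[93,34,14,40],"qci":{"ix":25,"m":57,"qba":89}}
After op 3 (remove /ez): {"h":{"hx":53,"ld":37,"pzz":79},"l":[93,34,14,40],"qci":{"ix":25,"m":57,"qba":89}}
After op 4 (add /pt 85): {"h":{"hx":53,"ld":37,"pzz":79},"l":[93,34,14,40],"pt":85,"qci":{"ix":25,"m":57,"qba":89}}
After op 5 (replace /l/0 77): {"h":{"hx":53,"ld":37,"pzz":79},"l":[77,34,14,40],"pt":85,"qci":{"ix":25,"m":57,"qba":89}}
After op 6 (remove /h/ld): {"h":{"hx":53,"pzz":79},"l":[77,34,14,40],"pt":85,"qci":{"ix":25,"m":57,"qba":89}}
After op 7 (add /h/cf 27): {"h":{"cf":27,"hx":53,"pzz":79},"l":[77,34,14,40],"pt":85,"qci":{"ix":25,"m":57,"qba":89}}
After op 8 (add /puz 8): {"h":{"cf":27,"hx":53,"pzz":79},"l":[77,34,14,40],"pt":85,"puz":8,"qci":{"ix":25,"m":57,"qba":89}}
After op 9 (add /qci/pk 98): {"h":{"cf":27,"hx":53,"pzz":79},"l":[77,34,14,40],"pt":85,"puz":8,"qci":{"ix":25,"m":57,"pk":98,"qba":89}}
After op 10 (add /l/2 7): {"h":{"cf":27,"hx":53,"pzz":79},"l":[77,34,7,14,40],"pt":85,"puz":8,"qci":{"ix":25,"m":57,"pk":98,"qba":89}}
After op 11 (replace /h/pzz 5): {"h":{"cf":27,"hx":53,"pzz":5},"l":[77,34,7,14,40],"pt":85,"puz":8,"qci":{"ix":25,"m":57,"pk":98,"qba":89}}
After op 12 (add /l/1 40): {"h":{"cf":27,"hx":53,"pzz":5},"l":[77,40,34,7,14,40],"pt":85,"puz":8,"qci":{"ix":25,"m":57,"pk":98,"qba":89}}
After op 13 (remove /l/5): {"h":{"cf":27,"hx":53,"pzz":5},"l":[77,40,34,7,14],"pt":85,"puz":8,"qci":{"ix":25,"m":57,"pk":98,"qba":89}}
After op 14 (add /l/4 79): {"h":{"cf":27,"hx":53,"pzz":5},"l":[77,40,34,7,79,14],"pt":85,"puz":8,"qci":{"ix":25,"m":57,"pk":98,"qba":89}}
After op 15 (add /qci/m 71): {"h":{"cf":27,"hx":53,"pzz":5},"l":[77,40,34,7,79,14],"pt":85,"puz":8,"qci":{"ix":25,"m":71,"pk":98,"qba":89}}
After op 16 (remove /qci): {"h":{"cf":27,"hx":53,"pzz":5},"l":[77,40,34,7,79,14],"pt":85,"puz":8}
After op 17 (replace /l 75): {"h":{"cf":27,"hx":53,"pzz":5},"l":75,"pt":85,"puz":8}
After op 18 (replace /h 54): {"h":54,"l":75,"pt":85,"puz":8}
After op 19 (remove /pt): {"h":54,"l":75,"puz":8}

Answer: {"h":54,"l":75,"puz":8}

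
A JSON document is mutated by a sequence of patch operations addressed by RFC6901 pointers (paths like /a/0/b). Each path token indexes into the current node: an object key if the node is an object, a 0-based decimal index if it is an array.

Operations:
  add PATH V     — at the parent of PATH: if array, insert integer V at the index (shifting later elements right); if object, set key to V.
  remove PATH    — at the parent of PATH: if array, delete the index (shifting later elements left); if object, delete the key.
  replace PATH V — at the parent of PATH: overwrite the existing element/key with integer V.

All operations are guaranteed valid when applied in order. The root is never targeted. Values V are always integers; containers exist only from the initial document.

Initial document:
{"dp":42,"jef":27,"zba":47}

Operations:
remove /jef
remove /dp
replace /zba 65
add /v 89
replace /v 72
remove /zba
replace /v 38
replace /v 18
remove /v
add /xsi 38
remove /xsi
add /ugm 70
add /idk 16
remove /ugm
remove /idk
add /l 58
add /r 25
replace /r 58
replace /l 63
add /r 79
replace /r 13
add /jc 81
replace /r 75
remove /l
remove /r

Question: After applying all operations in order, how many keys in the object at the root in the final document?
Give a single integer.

Answer: 1

Derivation:
After op 1 (remove /jef): {"dp":42,"zba":47}
After op 2 (remove /dp): {"zba":47}
After op 3 (replace /zba 65): {"zba":65}
After op 4 (add /v 89): {"v":89,"zba":65}
After op 5 (replace /v 72): {"v":72,"zba":65}
After op 6 (remove /zba): {"v":72}
After op 7 (replace /v 38): {"v":38}
After op 8 (replace /v 18): {"v":18}
After op 9 (remove /v): {}
After op 10 (add /xsi 38): {"xsi":38}
After op 11 (remove /xsi): {}
After op 12 (add /ugm 70): {"ugm":70}
After op 13 (add /idk 16): {"idk":16,"ugm":70}
After op 14 (remove /ugm): {"idk":16}
After op 15 (remove /idk): {}
After op 16 (add /l 58): {"l":58}
After op 17 (add /r 25): {"l":58,"r":25}
After op 18 (replace /r 58): {"l":58,"r":58}
After op 19 (replace /l 63): {"l":63,"r":58}
After op 20 (add /r 79): {"l":63,"r":79}
After op 21 (replace /r 13): {"l":63,"r":13}
After op 22 (add /jc 81): {"jc":81,"l":63,"r":13}
After op 23 (replace /r 75): {"jc":81,"l":63,"r":75}
After op 24 (remove /l): {"jc":81,"r":75}
After op 25 (remove /r): {"jc":81}
Size at the root: 1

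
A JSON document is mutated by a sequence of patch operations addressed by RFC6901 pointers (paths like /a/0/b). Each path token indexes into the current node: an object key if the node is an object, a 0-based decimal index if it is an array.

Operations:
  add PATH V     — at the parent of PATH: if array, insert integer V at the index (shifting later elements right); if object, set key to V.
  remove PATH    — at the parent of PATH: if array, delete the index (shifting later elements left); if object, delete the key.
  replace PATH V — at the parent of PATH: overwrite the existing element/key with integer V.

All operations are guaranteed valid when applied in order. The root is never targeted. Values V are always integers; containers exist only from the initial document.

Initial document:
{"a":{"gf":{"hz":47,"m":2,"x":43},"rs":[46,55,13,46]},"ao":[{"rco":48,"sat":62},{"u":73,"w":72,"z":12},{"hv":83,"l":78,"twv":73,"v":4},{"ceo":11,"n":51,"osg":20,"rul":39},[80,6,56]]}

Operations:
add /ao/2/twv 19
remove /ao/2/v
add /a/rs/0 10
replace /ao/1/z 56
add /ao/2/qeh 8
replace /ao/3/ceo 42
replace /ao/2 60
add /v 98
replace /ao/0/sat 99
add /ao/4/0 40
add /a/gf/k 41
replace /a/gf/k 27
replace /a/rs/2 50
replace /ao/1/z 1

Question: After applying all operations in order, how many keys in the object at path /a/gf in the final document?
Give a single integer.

Answer: 4

Derivation:
After op 1 (add /ao/2/twv 19): {"a":{"gf":{"hz":47,"m":2,"x":43},"rs":[46,55,13,46]},"ao":[{"rco":48,"sat":62},{"u":73,"w":72,"z":12},{"hv":83,"l":78,"twv":19,"v":4},{"ceo":11,"n":51,"osg":20,"rul":39},[80,6,56]]}
After op 2 (remove /ao/2/v): {"a":{"gf":{"hz":47,"m":2,"x":43},"rs":[46,55,13,46]},"ao":[{"rco":48,"sat":62},{"u":73,"w":72,"z":12},{"hv":83,"l":78,"twv":19},{"ceo":11,"n":51,"osg":20,"rul":39},[80,6,56]]}
After op 3 (add /a/rs/0 10): {"a":{"gf":{"hz":47,"m":2,"x":43},"rs":[10,46,55,13,46]},"ao":[{"rco":48,"sat":62},{"u":73,"w":72,"z":12},{"hv":83,"l":78,"twv":19},{"ceo":11,"n":51,"osg":20,"rul":39},[80,6,56]]}
After op 4 (replace /ao/1/z 56): {"a":{"gf":{"hz":47,"m":2,"x":43},"rs":[10,46,55,13,46]},"ao":[{"rco":48,"sat":62},{"u":73,"w":72,"z":56},{"hv":83,"l":78,"twv":19},{"ceo":11,"n":51,"osg":20,"rul":39},[80,6,56]]}
After op 5 (add /ao/2/qeh 8): {"a":{"gf":{"hz":47,"m":2,"x":43},"rs":[10,46,55,13,46]},"ao":[{"rco":48,"sat":62},{"u":73,"w":72,"z":56},{"hv":83,"l":78,"qeh":8,"twv":19},{"ceo":11,"n":51,"osg":20,"rul":39},[80,6,56]]}
After op 6 (replace /ao/3/ceo 42): {"a":{"gf":{"hz":47,"m":2,"x":43},"rs":[10,46,55,13,46]},"ao":[{"rco":48,"sat":62},{"u":73,"w":72,"z":56},{"hv":83,"l":78,"qeh":8,"twv":19},{"ceo":42,"n":51,"osg":20,"rul":39},[80,6,56]]}
After op 7 (replace /ao/2 60): {"a":{"gf":{"hz":47,"m":2,"x":43},"rs":[10,46,55,13,46]},"ao":[{"rco":48,"sat":62},{"u":73,"w":72,"z":56},60,{"ceo":42,"n":51,"osg":20,"rul":39},[80,6,56]]}
After op 8 (add /v 98): {"a":{"gf":{"hz":47,"m":2,"x":43},"rs":[10,46,55,13,46]},"ao":[{"rco":48,"sat":62},{"u":73,"w":72,"z":56},60,{"ceo":42,"n":51,"osg":20,"rul":39},[80,6,56]],"v":98}
After op 9 (replace /ao/0/sat 99): {"a":{"gf":{"hz":47,"m":2,"x":43},"rs":[10,46,55,13,46]},"ao":[{"rco":48,"sat":99},{"u":73,"w":72,"z":56},60,{"ceo":42,"n":51,"osg":20,"rul":39},[80,6,56]],"v":98}
After op 10 (add /ao/4/0 40): {"a":{"gf":{"hz":47,"m":2,"x":43},"rs":[10,46,55,13,46]},"ao":[{"rco":48,"sat":99},{"u":73,"w":72,"z":56},60,{"ceo":42,"n":51,"osg":20,"rul":39},[40,80,6,56]],"v":98}
After op 11 (add /a/gf/k 41): {"a":{"gf":{"hz":47,"k":41,"m":2,"x":43},"rs":[10,46,55,13,46]},"ao":[{"rco":48,"sat":99},{"u":73,"w":72,"z":56},60,{"ceo":42,"n":51,"osg":20,"rul":39},[40,80,6,56]],"v":98}
After op 12 (replace /a/gf/k 27): {"a":{"gf":{"hz":47,"k":27,"m":2,"x":43},"rs":[10,46,55,13,46]},"ao":[{"rco":48,"sat":99},{"u":73,"w":72,"z":56},60,{"ceo":42,"n":51,"osg":20,"rul":39},[40,80,6,56]],"v":98}
After op 13 (replace /a/rs/2 50): {"a":{"gf":{"hz":47,"k":27,"m":2,"x":43},"rs":[10,46,50,13,46]},"ao":[{"rco":48,"sat":99},{"u":73,"w":72,"z":56},60,{"ceo":42,"n":51,"osg":20,"rul":39},[40,80,6,56]],"v":98}
After op 14 (replace /ao/1/z 1): {"a":{"gf":{"hz":47,"k":27,"m":2,"x":43},"rs":[10,46,50,13,46]},"ao":[{"rco":48,"sat":99},{"u":73,"w":72,"z":1},60,{"ceo":42,"n":51,"osg":20,"rul":39},[40,80,6,56]],"v":98}
Size at path /a/gf: 4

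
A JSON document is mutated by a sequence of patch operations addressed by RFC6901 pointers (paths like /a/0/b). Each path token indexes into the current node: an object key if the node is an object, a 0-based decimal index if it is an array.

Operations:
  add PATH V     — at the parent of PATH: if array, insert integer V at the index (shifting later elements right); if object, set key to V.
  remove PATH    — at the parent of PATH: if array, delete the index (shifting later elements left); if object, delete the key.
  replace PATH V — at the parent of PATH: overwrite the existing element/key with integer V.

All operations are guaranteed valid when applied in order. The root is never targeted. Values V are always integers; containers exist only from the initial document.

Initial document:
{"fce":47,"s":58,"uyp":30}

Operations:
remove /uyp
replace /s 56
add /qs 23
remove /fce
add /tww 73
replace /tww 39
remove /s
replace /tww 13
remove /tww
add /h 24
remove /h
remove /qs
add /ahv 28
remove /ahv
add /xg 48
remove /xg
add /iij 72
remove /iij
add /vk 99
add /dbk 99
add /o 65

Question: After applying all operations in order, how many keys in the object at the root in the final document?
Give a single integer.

Answer: 3

Derivation:
After op 1 (remove /uyp): {"fce":47,"s":58}
After op 2 (replace /s 56): {"fce":47,"s":56}
After op 3 (add /qs 23): {"fce":47,"qs":23,"s":56}
After op 4 (remove /fce): {"qs":23,"s":56}
After op 5 (add /tww 73): {"qs":23,"s":56,"tww":73}
After op 6 (replace /tww 39): {"qs":23,"s":56,"tww":39}
After op 7 (remove /s): {"qs":23,"tww":39}
After op 8 (replace /tww 13): {"qs":23,"tww":13}
After op 9 (remove /tww): {"qs":23}
After op 10 (add /h 24): {"h":24,"qs":23}
After op 11 (remove /h): {"qs":23}
After op 12 (remove /qs): {}
After op 13 (add /ahv 28): {"ahv":28}
After op 14 (remove /ahv): {}
After op 15 (add /xg 48): {"xg":48}
After op 16 (remove /xg): {}
After op 17 (add /iij 72): {"iij":72}
After op 18 (remove /iij): {}
After op 19 (add /vk 99): {"vk":99}
After op 20 (add /dbk 99): {"dbk":99,"vk":99}
After op 21 (add /o 65): {"dbk":99,"o":65,"vk":99}
Size at the root: 3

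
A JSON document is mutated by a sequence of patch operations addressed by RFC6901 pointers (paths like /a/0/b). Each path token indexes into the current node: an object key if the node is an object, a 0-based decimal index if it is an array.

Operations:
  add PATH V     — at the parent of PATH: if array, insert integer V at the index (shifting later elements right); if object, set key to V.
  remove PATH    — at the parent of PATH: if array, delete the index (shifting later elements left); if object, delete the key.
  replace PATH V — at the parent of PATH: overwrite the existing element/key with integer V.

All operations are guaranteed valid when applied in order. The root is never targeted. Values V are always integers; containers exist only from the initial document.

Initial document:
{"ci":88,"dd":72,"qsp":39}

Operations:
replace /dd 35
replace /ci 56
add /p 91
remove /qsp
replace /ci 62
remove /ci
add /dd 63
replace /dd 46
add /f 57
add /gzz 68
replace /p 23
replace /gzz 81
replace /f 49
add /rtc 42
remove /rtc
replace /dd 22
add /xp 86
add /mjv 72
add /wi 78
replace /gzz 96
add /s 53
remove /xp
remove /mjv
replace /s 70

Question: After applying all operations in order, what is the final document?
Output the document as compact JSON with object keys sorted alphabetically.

Answer: {"dd":22,"f":49,"gzz":96,"p":23,"s":70,"wi":78}

Derivation:
After op 1 (replace /dd 35): {"ci":88,"dd":35,"qsp":39}
After op 2 (replace /ci 56): {"ci":56,"dd":35,"qsp":39}
After op 3 (add /p 91): {"ci":56,"dd":35,"p":91,"qsp":39}
After op 4 (remove /qsp): {"ci":56,"dd":35,"p":91}
After op 5 (replace /ci 62): {"ci":62,"dd":35,"p":91}
After op 6 (remove /ci): {"dd":35,"p":91}
After op 7 (add /dd 63): {"dd":63,"p":91}
After op 8 (replace /dd 46): {"dd":46,"p":91}
After op 9 (add /f 57): {"dd":46,"f":57,"p":91}
After op 10 (add /gzz 68): {"dd":46,"f":57,"gzz":68,"p":91}
After op 11 (replace /p 23): {"dd":46,"f":57,"gzz":68,"p":23}
After op 12 (replace /gzz 81): {"dd":46,"f":57,"gzz":81,"p":23}
After op 13 (replace /f 49): {"dd":46,"f":49,"gzz":81,"p":23}
After op 14 (add /rtc 42): {"dd":46,"f":49,"gzz":81,"p":23,"rtc":42}
After op 15 (remove /rtc): {"dd":46,"f":49,"gzz":81,"p":23}
After op 16 (replace /dd 22): {"dd":22,"f":49,"gzz":81,"p":23}
After op 17 (add /xp 86): {"dd":22,"f":49,"gzz":81,"p":23,"xp":86}
After op 18 (add /mjv 72): {"dd":22,"f":49,"gzz":81,"mjv":72,"p":23,"xp":86}
After op 19 (add /wi 78): {"dd":22,"f":49,"gzz":81,"mjv":72,"p":23,"wi":78,"xp":86}
After op 20 (replace /gzz 96): {"dd":22,"f":49,"gzz":96,"mjv":72,"p":23,"wi":78,"xp":86}
After op 21 (add /s 53): {"dd":22,"f":49,"gzz":96,"mjv":72,"p":23,"s":53,"wi":78,"xp":86}
After op 22 (remove /xp): {"dd":22,"f":49,"gzz":96,"mjv":72,"p":23,"s":53,"wi":78}
After op 23 (remove /mjv): {"dd":22,"f":49,"gzz":96,"p":23,"s":53,"wi":78}
After op 24 (replace /s 70): {"dd":22,"f":49,"gzz":96,"p":23,"s":70,"wi":78}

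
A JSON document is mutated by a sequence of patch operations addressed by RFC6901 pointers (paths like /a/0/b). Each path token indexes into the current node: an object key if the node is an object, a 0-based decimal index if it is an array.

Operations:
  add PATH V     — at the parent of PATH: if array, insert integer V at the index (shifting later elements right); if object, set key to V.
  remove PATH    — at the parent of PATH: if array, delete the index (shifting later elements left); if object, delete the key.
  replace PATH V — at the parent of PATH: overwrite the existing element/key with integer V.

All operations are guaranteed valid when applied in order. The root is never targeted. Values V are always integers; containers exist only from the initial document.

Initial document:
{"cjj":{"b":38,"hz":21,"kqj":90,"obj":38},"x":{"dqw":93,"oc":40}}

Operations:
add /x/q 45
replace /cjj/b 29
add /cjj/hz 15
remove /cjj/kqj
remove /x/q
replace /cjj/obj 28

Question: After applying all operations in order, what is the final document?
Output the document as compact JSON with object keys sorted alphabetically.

Answer: {"cjj":{"b":29,"hz":15,"obj":28},"x":{"dqw":93,"oc":40}}

Derivation:
After op 1 (add /x/q 45): {"cjj":{"b":38,"hz":21,"kqj":90,"obj":38},"x":{"dqw":93,"oc":40,"q":45}}
After op 2 (replace /cjj/b 29): {"cjj":{"b":29,"hz":21,"kqj":90,"obj":38},"x":{"dqw":93,"oc":40,"q":45}}
After op 3 (add /cjj/hz 15): {"cjj":{"b":29,"hz":15,"kqj":90,"obj":38},"x":{"dqw":93,"oc":40,"q":45}}
After op 4 (remove /cjj/kqj): {"cjj":{"b":29,"hz":15,"obj":38},"x":{"dqw":93,"oc":40,"q":45}}
After op 5 (remove /x/q): {"cjj":{"b":29,"hz":15,"obj":38},"x":{"dqw":93,"oc":40}}
After op 6 (replace /cjj/obj 28): {"cjj":{"b":29,"hz":15,"obj":28},"x":{"dqw":93,"oc":40}}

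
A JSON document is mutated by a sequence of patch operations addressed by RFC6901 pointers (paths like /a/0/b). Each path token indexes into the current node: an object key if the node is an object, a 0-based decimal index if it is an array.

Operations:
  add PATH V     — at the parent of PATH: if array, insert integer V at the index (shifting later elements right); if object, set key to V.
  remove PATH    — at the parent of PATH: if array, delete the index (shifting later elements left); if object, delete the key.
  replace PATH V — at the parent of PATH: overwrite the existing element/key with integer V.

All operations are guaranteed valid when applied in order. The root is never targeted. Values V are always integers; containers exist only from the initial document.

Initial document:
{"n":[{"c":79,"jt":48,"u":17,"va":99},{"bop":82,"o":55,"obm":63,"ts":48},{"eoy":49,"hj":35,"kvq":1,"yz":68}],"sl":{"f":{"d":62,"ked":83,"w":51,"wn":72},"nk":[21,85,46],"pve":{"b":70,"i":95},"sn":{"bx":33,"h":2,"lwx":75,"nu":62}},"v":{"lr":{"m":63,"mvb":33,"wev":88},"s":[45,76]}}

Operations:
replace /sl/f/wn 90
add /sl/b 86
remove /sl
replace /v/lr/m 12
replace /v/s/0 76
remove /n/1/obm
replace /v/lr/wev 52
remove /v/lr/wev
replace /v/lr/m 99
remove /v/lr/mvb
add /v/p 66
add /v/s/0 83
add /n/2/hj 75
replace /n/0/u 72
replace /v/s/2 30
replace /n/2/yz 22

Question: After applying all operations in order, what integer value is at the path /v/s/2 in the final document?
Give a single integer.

After op 1 (replace /sl/f/wn 90): {"n":[{"c":79,"jt":48,"u":17,"va":99},{"bop":82,"o":55,"obm":63,"ts":48},{"eoy":49,"hj":35,"kvq":1,"yz":68}],"sl":{"f":{"d":62,"ked":83,"w":51,"wn":90},"nk":[21,85,46],"pve":{"b":70,"i":95},"sn":{"bx":33,"h":2,"lwx":75,"nu":62}},"v":{"lr":{"m":63,"mvb":33,"wev":88},"s":[45,76]}}
After op 2 (add /sl/b 86): {"n":[{"c":79,"jt":48,"u":17,"va":99},{"bop":82,"o":55,"obm":63,"ts":48},{"eoy":49,"hj":35,"kvq":1,"yz":68}],"sl":{"b":86,"f":{"d":62,"ked":83,"w":51,"wn":90},"nk":[21,85,46],"pve":{"b":70,"i":95},"sn":{"bx":33,"h":2,"lwx":75,"nu":62}},"v":{"lr":{"m":63,"mvb":33,"wev":88},"s":[45,76]}}
After op 3 (remove /sl): {"n":[{"c":79,"jt":48,"u":17,"va":99},{"bop":82,"o":55,"obm":63,"ts":48},{"eoy":49,"hj":35,"kvq":1,"yz":68}],"v":{"lr":{"m":63,"mvb":33,"wev":88},"s":[45,76]}}
After op 4 (replace /v/lr/m 12): {"n":[{"c":79,"jt":48,"u":17,"va":99},{"bop":82,"o":55,"obm":63,"ts":48},{"eoy":49,"hj":35,"kvq":1,"yz":68}],"v":{"lr":{"m":12,"mvb":33,"wev":88},"s":[45,76]}}
After op 5 (replace /v/s/0 76): {"n":[{"c":79,"jt":48,"u":17,"va":99},{"bop":82,"o":55,"obm":63,"ts":48},{"eoy":49,"hj":35,"kvq":1,"yz":68}],"v":{"lr":{"m":12,"mvb":33,"wev":88},"s":[76,76]}}
After op 6 (remove /n/1/obm): {"n":[{"c":79,"jt":48,"u":17,"va":99},{"bop":82,"o":55,"ts":48},{"eoy":49,"hj":35,"kvq":1,"yz":68}],"v":{"lr":{"m":12,"mvb":33,"wev":88},"s":[76,76]}}
After op 7 (replace /v/lr/wev 52): {"n":[{"c":79,"jt":48,"u":17,"va":99},{"bop":82,"o":55,"ts":48},{"eoy":49,"hj":35,"kvq":1,"yz":68}],"v":{"lr":{"m":12,"mvb":33,"wev":52},"s":[76,76]}}
After op 8 (remove /v/lr/wev): {"n":[{"c":79,"jt":48,"u":17,"va":99},{"bop":82,"o":55,"ts":48},{"eoy":49,"hj":35,"kvq":1,"yz":68}],"v":{"lr":{"m":12,"mvb":33},"s":[76,76]}}
After op 9 (replace /v/lr/m 99): {"n":[{"c":79,"jt":48,"u":17,"va":99},{"bop":82,"o":55,"ts":48},{"eoy":49,"hj":35,"kvq":1,"yz":68}],"v":{"lr":{"m":99,"mvb":33},"s":[76,76]}}
After op 10 (remove /v/lr/mvb): {"n":[{"c":79,"jt":48,"u":17,"va":99},{"bop":82,"o":55,"ts":48},{"eoy":49,"hj":35,"kvq":1,"yz":68}],"v":{"lr":{"m":99},"s":[76,76]}}
After op 11 (add /v/p 66): {"n":[{"c":79,"jt":48,"u":17,"va":99},{"bop":82,"o":55,"ts":48},{"eoy":49,"hj":35,"kvq":1,"yz":68}],"v":{"lr":{"m":99},"p":66,"s":[76,76]}}
After op 12 (add /v/s/0 83): {"n":[{"c":79,"jt":48,"u":17,"va":99},{"bop":82,"o":55,"ts":48},{"eoy":49,"hj":35,"kvq":1,"yz":68}],"v":{"lr":{"m":99},"p":66,"s":[83,76,76]}}
After op 13 (add /n/2/hj 75): {"n":[{"c":79,"jt":48,"u":17,"va":99},{"bop":82,"o":55,"ts":48},{"eoy":49,"hj":75,"kvq":1,"yz":68}],"v":{"lr":{"m":99},"p":66,"s":[83,76,76]}}
After op 14 (replace /n/0/u 72): {"n":[{"c":79,"jt":48,"u":72,"va":99},{"bop":82,"o":55,"ts":48},{"eoy":49,"hj":75,"kvq":1,"yz":68}],"v":{"lr":{"m":99},"p":66,"s":[83,76,76]}}
After op 15 (replace /v/s/2 30): {"n":[{"c":79,"jt":48,"u":72,"va":99},{"bop":82,"o":55,"ts":48},{"eoy":49,"hj":75,"kvq":1,"yz":68}],"v":{"lr":{"m":99},"p":66,"s":[83,76,30]}}
After op 16 (replace /n/2/yz 22): {"n":[{"c":79,"jt":48,"u":72,"va":99},{"bop":82,"o":55,"ts":48},{"eoy":49,"hj":75,"kvq":1,"yz":22}],"v":{"lr":{"m":99},"p":66,"s":[83,76,30]}}
Value at /v/s/2: 30

Answer: 30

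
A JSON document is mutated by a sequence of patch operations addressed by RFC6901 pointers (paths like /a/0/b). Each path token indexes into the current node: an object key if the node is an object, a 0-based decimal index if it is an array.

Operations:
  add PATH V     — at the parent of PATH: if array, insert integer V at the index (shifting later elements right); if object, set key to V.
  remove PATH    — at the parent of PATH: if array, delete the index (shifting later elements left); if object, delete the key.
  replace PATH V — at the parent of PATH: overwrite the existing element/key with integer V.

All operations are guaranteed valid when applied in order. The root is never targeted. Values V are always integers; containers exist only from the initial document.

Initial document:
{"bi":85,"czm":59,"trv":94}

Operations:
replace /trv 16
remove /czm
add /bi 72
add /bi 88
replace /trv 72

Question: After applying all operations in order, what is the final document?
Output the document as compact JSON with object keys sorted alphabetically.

After op 1 (replace /trv 16): {"bi":85,"czm":59,"trv":16}
After op 2 (remove /czm): {"bi":85,"trv":16}
After op 3 (add /bi 72): {"bi":72,"trv":16}
After op 4 (add /bi 88): {"bi":88,"trv":16}
After op 5 (replace /trv 72): {"bi":88,"trv":72}

Answer: {"bi":88,"trv":72}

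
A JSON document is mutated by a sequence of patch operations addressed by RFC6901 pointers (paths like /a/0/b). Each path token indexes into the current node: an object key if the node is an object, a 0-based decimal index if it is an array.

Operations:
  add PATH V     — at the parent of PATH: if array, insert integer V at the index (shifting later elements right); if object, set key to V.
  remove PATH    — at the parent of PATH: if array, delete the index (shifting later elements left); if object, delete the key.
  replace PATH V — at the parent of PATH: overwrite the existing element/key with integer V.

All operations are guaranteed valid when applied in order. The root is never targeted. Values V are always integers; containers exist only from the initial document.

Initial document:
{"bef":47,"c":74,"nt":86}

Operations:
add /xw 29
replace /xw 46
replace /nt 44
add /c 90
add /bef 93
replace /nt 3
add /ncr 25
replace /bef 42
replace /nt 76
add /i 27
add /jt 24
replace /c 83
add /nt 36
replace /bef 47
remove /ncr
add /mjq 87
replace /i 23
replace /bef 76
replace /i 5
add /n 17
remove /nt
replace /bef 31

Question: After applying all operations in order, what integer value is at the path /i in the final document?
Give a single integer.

After op 1 (add /xw 29): {"bef":47,"c":74,"nt":86,"xw":29}
After op 2 (replace /xw 46): {"bef":47,"c":74,"nt":86,"xw":46}
After op 3 (replace /nt 44): {"bef":47,"c":74,"nt":44,"xw":46}
After op 4 (add /c 90): {"bef":47,"c":90,"nt":44,"xw":46}
After op 5 (add /bef 93): {"bef":93,"c":90,"nt":44,"xw":46}
After op 6 (replace /nt 3): {"bef":93,"c":90,"nt":3,"xw":46}
After op 7 (add /ncr 25): {"bef":93,"c":90,"ncr":25,"nt":3,"xw":46}
After op 8 (replace /bef 42): {"bef":42,"c":90,"ncr":25,"nt":3,"xw":46}
After op 9 (replace /nt 76): {"bef":42,"c":90,"ncr":25,"nt":76,"xw":46}
After op 10 (add /i 27): {"bef":42,"c":90,"i":27,"ncr":25,"nt":76,"xw":46}
After op 11 (add /jt 24): {"bef":42,"c":90,"i":27,"jt":24,"ncr":25,"nt":76,"xw":46}
After op 12 (replace /c 83): {"bef":42,"c":83,"i":27,"jt":24,"ncr":25,"nt":76,"xw":46}
After op 13 (add /nt 36): {"bef":42,"c":83,"i":27,"jt":24,"ncr":25,"nt":36,"xw":46}
After op 14 (replace /bef 47): {"bef":47,"c":83,"i":27,"jt":24,"ncr":25,"nt":36,"xw":46}
After op 15 (remove /ncr): {"bef":47,"c":83,"i":27,"jt":24,"nt":36,"xw":46}
After op 16 (add /mjq 87): {"bef":47,"c":83,"i":27,"jt":24,"mjq":87,"nt":36,"xw":46}
After op 17 (replace /i 23): {"bef":47,"c":83,"i":23,"jt":24,"mjq":87,"nt":36,"xw":46}
After op 18 (replace /bef 76): {"bef":76,"c":83,"i":23,"jt":24,"mjq":87,"nt":36,"xw":46}
After op 19 (replace /i 5): {"bef":76,"c":83,"i":5,"jt":24,"mjq":87,"nt":36,"xw":46}
After op 20 (add /n 17): {"bef":76,"c":83,"i":5,"jt":24,"mjq":87,"n":17,"nt":36,"xw":46}
After op 21 (remove /nt): {"bef":76,"c":83,"i":5,"jt":24,"mjq":87,"n":17,"xw":46}
After op 22 (replace /bef 31): {"bef":31,"c":83,"i":5,"jt":24,"mjq":87,"n":17,"xw":46}
Value at /i: 5

Answer: 5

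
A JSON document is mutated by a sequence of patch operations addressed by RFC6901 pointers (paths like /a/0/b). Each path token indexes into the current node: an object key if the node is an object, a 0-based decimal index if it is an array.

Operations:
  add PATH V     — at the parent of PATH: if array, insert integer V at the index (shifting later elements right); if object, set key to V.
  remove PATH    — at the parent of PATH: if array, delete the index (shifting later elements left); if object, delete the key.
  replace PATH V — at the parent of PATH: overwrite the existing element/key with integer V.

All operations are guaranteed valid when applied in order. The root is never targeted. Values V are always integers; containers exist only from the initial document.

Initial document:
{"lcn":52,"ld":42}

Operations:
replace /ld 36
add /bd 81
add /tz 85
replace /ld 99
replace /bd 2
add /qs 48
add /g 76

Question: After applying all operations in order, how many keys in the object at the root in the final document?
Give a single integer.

After op 1 (replace /ld 36): {"lcn":52,"ld":36}
After op 2 (add /bd 81): {"bd":81,"lcn":52,"ld":36}
After op 3 (add /tz 85): {"bd":81,"lcn":52,"ld":36,"tz":85}
After op 4 (replace /ld 99): {"bd":81,"lcn":52,"ld":99,"tz":85}
After op 5 (replace /bd 2): {"bd":2,"lcn":52,"ld":99,"tz":85}
After op 6 (add /qs 48): {"bd":2,"lcn":52,"ld":99,"qs":48,"tz":85}
After op 7 (add /g 76): {"bd":2,"g":76,"lcn":52,"ld":99,"qs":48,"tz":85}
Size at the root: 6

Answer: 6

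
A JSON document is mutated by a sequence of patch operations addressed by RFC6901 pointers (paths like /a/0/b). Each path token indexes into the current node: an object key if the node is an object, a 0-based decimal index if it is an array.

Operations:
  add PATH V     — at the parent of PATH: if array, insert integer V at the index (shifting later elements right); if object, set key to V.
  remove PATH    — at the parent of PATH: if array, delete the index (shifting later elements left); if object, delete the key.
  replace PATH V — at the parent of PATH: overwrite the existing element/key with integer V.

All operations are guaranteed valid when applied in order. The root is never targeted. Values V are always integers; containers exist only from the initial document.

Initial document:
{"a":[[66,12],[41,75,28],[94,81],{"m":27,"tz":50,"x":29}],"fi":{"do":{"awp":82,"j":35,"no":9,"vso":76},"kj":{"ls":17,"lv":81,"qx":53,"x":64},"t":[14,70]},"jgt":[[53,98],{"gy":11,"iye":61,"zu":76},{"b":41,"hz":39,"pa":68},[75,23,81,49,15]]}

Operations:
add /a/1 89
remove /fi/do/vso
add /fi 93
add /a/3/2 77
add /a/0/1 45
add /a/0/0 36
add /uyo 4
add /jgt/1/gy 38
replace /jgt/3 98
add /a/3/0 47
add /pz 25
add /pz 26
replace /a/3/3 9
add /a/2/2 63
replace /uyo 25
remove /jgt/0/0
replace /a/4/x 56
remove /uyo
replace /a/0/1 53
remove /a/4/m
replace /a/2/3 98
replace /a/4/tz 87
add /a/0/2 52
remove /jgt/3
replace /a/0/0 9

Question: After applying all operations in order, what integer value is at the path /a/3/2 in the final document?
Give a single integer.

Answer: 81

Derivation:
After op 1 (add /a/1 89): {"a":[[66,12],89,[41,75,28],[94,81],{"m":27,"tz":50,"x":29}],"fi":{"do":{"awp":82,"j":35,"no":9,"vso":76},"kj":{"ls":17,"lv":81,"qx":53,"x":64},"t":[14,70]},"jgt":[[53,98],{"gy":11,"iye":61,"zu":76},{"b":41,"hz":39,"pa":68},[75,23,81,49,15]]}
After op 2 (remove /fi/do/vso): {"a":[[66,12],89,[41,75,28],[94,81],{"m":27,"tz":50,"x":29}],"fi":{"do":{"awp":82,"j":35,"no":9},"kj":{"ls":17,"lv":81,"qx":53,"x":64},"t":[14,70]},"jgt":[[53,98],{"gy":11,"iye":61,"zu":76},{"b":41,"hz":39,"pa":68},[75,23,81,49,15]]}
After op 3 (add /fi 93): {"a":[[66,12],89,[41,75,28],[94,81],{"m":27,"tz":50,"x":29}],"fi":93,"jgt":[[53,98],{"gy":11,"iye":61,"zu":76},{"b":41,"hz":39,"pa":68},[75,23,81,49,15]]}
After op 4 (add /a/3/2 77): {"a":[[66,12],89,[41,75,28],[94,81,77],{"m":27,"tz":50,"x":29}],"fi":93,"jgt":[[53,98],{"gy":11,"iye":61,"zu":76},{"b":41,"hz":39,"pa":68},[75,23,81,49,15]]}
After op 5 (add /a/0/1 45): {"a":[[66,45,12],89,[41,75,28],[94,81,77],{"m":27,"tz":50,"x":29}],"fi":93,"jgt":[[53,98],{"gy":11,"iye":61,"zu":76},{"b":41,"hz":39,"pa":68},[75,23,81,49,15]]}
After op 6 (add /a/0/0 36): {"a":[[36,66,45,12],89,[41,75,28],[94,81,77],{"m":27,"tz":50,"x":29}],"fi":93,"jgt":[[53,98],{"gy":11,"iye":61,"zu":76},{"b":41,"hz":39,"pa":68},[75,23,81,49,15]]}
After op 7 (add /uyo 4): {"a":[[36,66,45,12],89,[41,75,28],[94,81,77],{"m":27,"tz":50,"x":29}],"fi":93,"jgt":[[53,98],{"gy":11,"iye":61,"zu":76},{"b":41,"hz":39,"pa":68},[75,23,81,49,15]],"uyo":4}
After op 8 (add /jgt/1/gy 38): {"a":[[36,66,45,12],89,[41,75,28],[94,81,77],{"m":27,"tz":50,"x":29}],"fi":93,"jgt":[[53,98],{"gy":38,"iye":61,"zu":76},{"b":41,"hz":39,"pa":68},[75,23,81,49,15]],"uyo":4}
After op 9 (replace /jgt/3 98): {"a":[[36,66,45,12],89,[41,75,28],[94,81,77],{"m":27,"tz":50,"x":29}],"fi":93,"jgt":[[53,98],{"gy":38,"iye":61,"zu":76},{"b":41,"hz":39,"pa":68},98],"uyo":4}
After op 10 (add /a/3/0 47): {"a":[[36,66,45,12],89,[41,75,28],[47,94,81,77],{"m":27,"tz":50,"x":29}],"fi":93,"jgt":[[53,98],{"gy":38,"iye":61,"zu":76},{"b":41,"hz":39,"pa":68},98],"uyo":4}
After op 11 (add /pz 25): {"a":[[36,66,45,12],89,[41,75,28],[47,94,81,77],{"m":27,"tz":50,"x":29}],"fi":93,"jgt":[[53,98],{"gy":38,"iye":61,"zu":76},{"b":41,"hz":39,"pa":68},98],"pz":25,"uyo":4}
After op 12 (add /pz 26): {"a":[[36,66,45,12],89,[41,75,28],[47,94,81,77],{"m":27,"tz":50,"x":29}],"fi":93,"jgt":[[53,98],{"gy":38,"iye":61,"zu":76},{"b":41,"hz":39,"pa":68},98],"pz":26,"uyo":4}
After op 13 (replace /a/3/3 9): {"a":[[36,66,45,12],89,[41,75,28],[47,94,81,9],{"m":27,"tz":50,"x":29}],"fi":93,"jgt":[[53,98],{"gy":38,"iye":61,"zu":76},{"b":41,"hz":39,"pa":68},98],"pz":26,"uyo":4}
After op 14 (add /a/2/2 63): {"a":[[36,66,45,12],89,[41,75,63,28],[47,94,81,9],{"m":27,"tz":50,"x":29}],"fi":93,"jgt":[[53,98],{"gy":38,"iye":61,"zu":76},{"b":41,"hz":39,"pa":68},98],"pz":26,"uyo":4}
After op 15 (replace /uyo 25): {"a":[[36,66,45,12],89,[41,75,63,28],[47,94,81,9],{"m":27,"tz":50,"x":29}],"fi":93,"jgt":[[53,98],{"gy":38,"iye":61,"zu":76},{"b":41,"hz":39,"pa":68},98],"pz":26,"uyo":25}
After op 16 (remove /jgt/0/0): {"a":[[36,66,45,12],89,[41,75,63,28],[47,94,81,9],{"m":27,"tz":50,"x":29}],"fi":93,"jgt":[[98],{"gy":38,"iye":61,"zu":76},{"b":41,"hz":39,"pa":68},98],"pz":26,"uyo":25}
After op 17 (replace /a/4/x 56): {"a":[[36,66,45,12],89,[41,75,63,28],[47,94,81,9],{"m":27,"tz":50,"x":56}],"fi":93,"jgt":[[98],{"gy":38,"iye":61,"zu":76},{"b":41,"hz":39,"pa":68},98],"pz":26,"uyo":25}
After op 18 (remove /uyo): {"a":[[36,66,45,12],89,[41,75,63,28],[47,94,81,9],{"m":27,"tz":50,"x":56}],"fi":93,"jgt":[[98],{"gy":38,"iye":61,"zu":76},{"b":41,"hz":39,"pa":68},98],"pz":26}
After op 19 (replace /a/0/1 53): {"a":[[36,53,45,12],89,[41,75,63,28],[47,94,81,9],{"m":27,"tz":50,"x":56}],"fi":93,"jgt":[[98],{"gy":38,"iye":61,"zu":76},{"b":41,"hz":39,"pa":68},98],"pz":26}
After op 20 (remove /a/4/m): {"a":[[36,53,45,12],89,[41,75,63,28],[47,94,81,9],{"tz":50,"x":56}],"fi":93,"jgt":[[98],{"gy":38,"iye":61,"zu":76},{"b":41,"hz":39,"pa":68},98],"pz":26}
After op 21 (replace /a/2/3 98): {"a":[[36,53,45,12],89,[41,75,63,98],[47,94,81,9],{"tz":50,"x":56}],"fi":93,"jgt":[[98],{"gy":38,"iye":61,"zu":76},{"b":41,"hz":39,"pa":68},98],"pz":26}
After op 22 (replace /a/4/tz 87): {"a":[[36,53,45,12],89,[41,75,63,98],[47,94,81,9],{"tz":87,"x":56}],"fi":93,"jgt":[[98],{"gy":38,"iye":61,"zu":76},{"b":41,"hz":39,"pa":68},98],"pz":26}
After op 23 (add /a/0/2 52): {"a":[[36,53,52,45,12],89,[41,75,63,98],[47,94,81,9],{"tz":87,"x":56}],"fi":93,"jgt":[[98],{"gy":38,"iye":61,"zu":76},{"b":41,"hz":39,"pa":68},98],"pz":26}
After op 24 (remove /jgt/3): {"a":[[36,53,52,45,12],89,[41,75,63,98],[47,94,81,9],{"tz":87,"x":56}],"fi":93,"jgt":[[98],{"gy":38,"iye":61,"zu":76},{"b":41,"hz":39,"pa":68}],"pz":26}
After op 25 (replace /a/0/0 9): {"a":[[9,53,52,45,12],89,[41,75,63,98],[47,94,81,9],{"tz":87,"x":56}],"fi":93,"jgt":[[98],{"gy":38,"iye":61,"zu":76},{"b":41,"hz":39,"pa":68}],"pz":26}
Value at /a/3/2: 81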